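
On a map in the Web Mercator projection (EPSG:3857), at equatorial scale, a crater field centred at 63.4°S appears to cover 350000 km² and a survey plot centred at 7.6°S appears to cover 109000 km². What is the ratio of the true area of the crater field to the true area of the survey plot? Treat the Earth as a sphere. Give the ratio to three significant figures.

Mercator's areal exaggeration is sec²φ; hence true area = (apparent area) · cos²φ.
True area of crater field: 350000 × cos²(63.4°) = 350000 × 0.2005 = 70170 km².
True area of survey plot: 109000 × cos²(7.6°) = 109000 × 0.9825 = 107100 km².
Ratio = 70170 / 107100 ≈ 0.655.

0.655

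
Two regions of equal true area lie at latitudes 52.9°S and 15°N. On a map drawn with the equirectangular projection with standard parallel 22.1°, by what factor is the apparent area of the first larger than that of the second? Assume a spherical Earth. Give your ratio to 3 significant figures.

1.60

The equidistant cylindrical projection with φ₀ = 22.1° has h = 1 (meridians true) and k = cos φ₀ / cos φ along parallels.
Areal scale at 52.9°: h·k = 1.000 × 1.536 = 1.536.
Areal scale at 15°: h·k = 1.000 × 0.9592 = 0.9592.
Ratio = 1.536/0.9592 ≈ 1.60.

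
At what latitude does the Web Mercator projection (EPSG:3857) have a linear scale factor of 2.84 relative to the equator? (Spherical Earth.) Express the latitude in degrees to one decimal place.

Mercator scale is k = sec φ = 1/cos φ.
1/cos φ = 2.84  ⇒  cos φ = 0.3521  ⇒  φ = arccos(0.3521) ≈ 69.4°.

69.4°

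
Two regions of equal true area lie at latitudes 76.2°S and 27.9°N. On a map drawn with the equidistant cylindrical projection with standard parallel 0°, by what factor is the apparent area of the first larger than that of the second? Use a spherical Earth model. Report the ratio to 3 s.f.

3.70

Plate carrée maps x = Rλ, y = Rφ. The meridian scale is h = 1 and the parallel scale is k = 1/cos φ = sec φ.
Areal scale at 76.2°: h·k = 1.000 × 4.192 = 4.192.
Areal scale at 27.9°: h·k = 1.000 × 1.132 = 1.132.
Ratio = 4.192/1.132 ≈ 3.70.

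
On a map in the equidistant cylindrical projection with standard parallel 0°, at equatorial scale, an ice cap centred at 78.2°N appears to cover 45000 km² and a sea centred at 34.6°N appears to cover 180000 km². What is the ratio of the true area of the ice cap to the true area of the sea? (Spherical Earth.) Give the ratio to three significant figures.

On the plate carrée, areal scale = h·k = 1 × sec φ, so true area = apparent × cos φ.
True area of ice cap: 45000 × cos(78.2°) = 45000 × 0.2045 = 9202 km².
True area of sea: 180000 × cos(34.6°) = 180000 × 0.8231 = 148200 km².
Ratio = 9202 / 148200 ≈ 0.0621.

0.0621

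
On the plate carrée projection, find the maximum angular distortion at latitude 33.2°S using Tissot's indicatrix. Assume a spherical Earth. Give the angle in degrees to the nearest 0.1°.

Plate carrée maps x = Rλ, y = Rφ. The meridian scale is h = 1 and the parallel scale is k = 1/cos φ = sec φ.
At 33.2°: h = 1.000, k = 1.195; principal scales a = 1.195, b = 1.000.
sin(ω/2) = (a − b)/(a + b) = 0.1951/2.195 = 0.08887, so ω = 2 arcsin(0.08887) ≈ 10.2°.

10.2°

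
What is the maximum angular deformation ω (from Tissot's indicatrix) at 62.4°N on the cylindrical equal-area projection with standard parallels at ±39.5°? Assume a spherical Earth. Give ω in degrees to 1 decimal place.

56.1°

For cylindrical equal-area with standard parallel φ₀, h = cos φ / cos φ₀ and k = cos φ₀ / cos φ, so h·k = 1.
At 62.4°: h = 0.6004, k = 1.666; principal scales a = 1.666, b = 0.6004.
sin(ω/2) = (a − b)/(a + b) = 1.065/2.266 = 0.4700, so ω = 2 arcsin(0.4700) ≈ 56.1°.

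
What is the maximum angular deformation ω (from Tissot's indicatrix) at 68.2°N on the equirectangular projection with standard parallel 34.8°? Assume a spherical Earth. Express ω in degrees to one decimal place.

The equidistant cylindrical projection with φ₀ = 34.8° has h = 1 (meridians true) and k = cos φ₀ / cos φ along parallels.
At 68.2°: h = 1.000, k = 2.211; principal scales a = 2.211, b = 1.000.
sin(ω/2) = (a − b)/(a + b) = 1.211/3.211 = 0.3772, so ω = 2 arcsin(0.3772) ≈ 44.3°.

44.3°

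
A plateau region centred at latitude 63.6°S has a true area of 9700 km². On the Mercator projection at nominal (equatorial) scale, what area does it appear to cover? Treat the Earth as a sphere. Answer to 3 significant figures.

49100 km²

For Mercator, h = k = sec φ (a conformal cylindrical projection has a single point scale, 1/cos φ).
Areal scale = k² = sec²φ = 1/cos²(63.6°) = 1/0.4446² = 5.058.
Apparent area = 9700 × 5.058 ≈ 49100 km².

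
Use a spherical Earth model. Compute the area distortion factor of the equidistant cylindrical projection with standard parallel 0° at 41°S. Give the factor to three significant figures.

1.33

Plate carrée maps x = Rλ, y = Rφ. The meridian scale is h = 1 and the parallel scale is k = 1/cos φ = sec φ.
Areal scale = h·k = 1 × sec φ; at 41°, h = 1.000, k = 1.325, so h·k = 1.325.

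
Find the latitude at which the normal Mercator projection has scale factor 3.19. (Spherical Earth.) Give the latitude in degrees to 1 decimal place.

71.7°

Mercator scale is k = sec φ = 1/cos φ.
1/cos φ = 3.19  ⇒  cos φ = 0.3135  ⇒  φ = arccos(0.3135) ≈ 71.7°.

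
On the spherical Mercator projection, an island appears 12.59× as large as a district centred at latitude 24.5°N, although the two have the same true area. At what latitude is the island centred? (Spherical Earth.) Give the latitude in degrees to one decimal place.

75.1°

On Mercator, (apparent₁)/(apparent₂) = sec²φ₁ / sec²φ₂ when true areas are equal.
cos²φ₂ / cos²φ₁ = 12.59  ⇒  cos φ₁ = cos 24.5° / √12.59 = 0.9100/3.548 = 0.2565.
φ₁ = arccos(0.2565) ≈ 75.1°.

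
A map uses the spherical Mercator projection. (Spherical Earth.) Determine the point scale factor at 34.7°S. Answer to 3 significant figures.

Mercator is conformal, so the point scale is isotropic: h = k = sec φ = 1/cos φ.
k = 1/cos 34.7° = 1/0.8221 = 1.216.

1.22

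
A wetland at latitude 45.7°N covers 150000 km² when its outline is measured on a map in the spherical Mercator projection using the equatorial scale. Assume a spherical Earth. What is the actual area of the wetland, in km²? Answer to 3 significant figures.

73200 km²

Mercator is conformal, so the point scale is isotropic: h = k = sec φ = 1/cos φ.
Areal scale = k² = sec²φ = 1/cos²(45.7°) = 1/0.6984² = 2.050.
True area = apparent / (areal scale) = 150000 / 2.050 ≈ 73200 km².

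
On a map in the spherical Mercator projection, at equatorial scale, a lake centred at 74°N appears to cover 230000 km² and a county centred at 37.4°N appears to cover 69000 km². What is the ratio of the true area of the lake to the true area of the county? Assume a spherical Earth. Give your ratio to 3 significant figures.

0.401

On Mercator the areal scale is sec²φ, so true area = apparent × cos²φ.
True area of lake: 230000 × cos²(74°) = 230000 × 0.07598 = 17470 km².
True area of county: 69000 × cos²(37.4°) = 69000 × 0.6311 = 43550 km².
Ratio = 17470 / 43550 ≈ 0.401.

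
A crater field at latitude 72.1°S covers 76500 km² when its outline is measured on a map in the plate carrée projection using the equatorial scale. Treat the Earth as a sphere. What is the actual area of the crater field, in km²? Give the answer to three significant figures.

Plate carrée maps x = Rλ, y = Rφ. The meridian scale is h = 1 and the parallel scale is k = 1/cos φ = sec φ.
Areal scale = h·k = 1 × sec φ; at 72.1°, h = 1.000, k = 3.254, so h·k = 3.254.
True area = apparent / (areal scale) = 76500 / 3.254 ≈ 23500 km².

23500 km²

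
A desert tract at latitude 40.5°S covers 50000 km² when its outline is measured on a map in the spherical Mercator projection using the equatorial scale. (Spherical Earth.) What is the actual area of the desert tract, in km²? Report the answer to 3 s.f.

For Mercator, h = k = sec φ (a conformal cylindrical projection has a single point scale, 1/cos φ).
Areal scale = k² = sec²φ = 1/cos²(40.5°) = 1/0.7604² = 1.729.
True area = apparent / (areal scale) = 50000 / 1.729 ≈ 28900 km².

28900 km²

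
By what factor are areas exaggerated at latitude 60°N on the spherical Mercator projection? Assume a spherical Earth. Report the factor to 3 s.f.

Mercator is conformal, so the point scale is isotropic: h = k = sec φ = 1/cos φ.
Areal scale = k² = sec²φ = 1/cos²(60°) = 1/0.5000² = 4.000.

4.00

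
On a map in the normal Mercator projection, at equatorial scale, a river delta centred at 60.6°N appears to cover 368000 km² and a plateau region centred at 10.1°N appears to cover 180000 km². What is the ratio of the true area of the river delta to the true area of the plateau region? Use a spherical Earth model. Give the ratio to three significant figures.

0.508

On Mercator the areal scale is sec²φ, so true area = apparent × cos²φ.
True area of river delta: 368000 × cos²(60.6°) = 368000 × 0.2410 = 88680 km².
True area of plateau region: 180000 × cos²(10.1°) = 180000 × 0.9692 = 174500 km².
Ratio = 88680 / 174500 ≈ 0.508.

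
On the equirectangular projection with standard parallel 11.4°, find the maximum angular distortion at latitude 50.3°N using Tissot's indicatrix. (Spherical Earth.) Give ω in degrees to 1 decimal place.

24.4°

With standard parallel φ₀ = 11.4°, the equirectangular projection gives x = Rλ cos φ₀, y = Rφ, so h = 1 and k = cos 11.4° / cos φ.
At 50.3°: h = 1.000, k = 1.535; principal scales a = 1.535, b = 1.000.
sin(ω/2) = (a − b)/(a + b) = 0.5346/2.535 = 0.2109, so ω = 2 arcsin(0.2109) ≈ 24.4°.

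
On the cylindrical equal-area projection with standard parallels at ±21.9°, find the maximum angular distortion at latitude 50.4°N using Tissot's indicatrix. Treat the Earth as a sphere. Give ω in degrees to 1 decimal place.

For cylindrical equal-area with standard parallel φ₀, h = cos φ / cos φ₀ and k = cos φ₀ / cos φ, so h·k = 1.
At 50.4°: h = 0.6870, k = 1.456; principal scales a = 1.456, b = 0.6870.
sin(ω/2) = (a − b)/(a + b) = 0.7686/2.143 = 0.3587, so ω = 2 arcsin(0.3587) ≈ 42.0°.

42.0°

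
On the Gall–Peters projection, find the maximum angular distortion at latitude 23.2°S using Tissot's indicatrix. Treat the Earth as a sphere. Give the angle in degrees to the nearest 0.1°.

Gall–Peters is a cylindrical equal-area projection with standard parallels at ±45°. Cylindrical equal-area (φ₀ = 45°): h = cos φ / cos 45° along meridians, k = cos 45° / cos φ along parallels; h·k = 1.
At 23.2°: h = 1.300, k = 0.7693; principal scales a = 1.300, b = 0.7693.
sin(ω/2) = (a − b)/(a + b) = 0.5305/2.069 = 0.2564, so ω = 2 arcsin(0.2564) ≈ 29.7°.

29.7°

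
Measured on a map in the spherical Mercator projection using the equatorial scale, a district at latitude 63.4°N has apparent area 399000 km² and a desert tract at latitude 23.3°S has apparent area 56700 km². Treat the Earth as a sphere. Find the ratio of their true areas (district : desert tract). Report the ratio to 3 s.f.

On Mercator the areal scale is sec²φ, so true area = apparent × cos²φ.
True area of district: 399000 × cos²(63.4°) = 399000 × 0.2005 = 79990 km².
True area of desert tract: 56700 × cos²(23.3°) = 56700 × 0.8435 = 47830 km².
Ratio = 79990 / 47830 ≈ 1.67.

1.67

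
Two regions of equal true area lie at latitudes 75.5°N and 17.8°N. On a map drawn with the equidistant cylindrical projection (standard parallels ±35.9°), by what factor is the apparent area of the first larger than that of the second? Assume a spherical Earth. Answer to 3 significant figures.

3.80

With standard parallel φ₀ = 35.9°, the equirectangular projection gives x = Rλ cos φ₀, y = Rφ, so h = 1 and k = cos 35.9° / cos φ.
Areal scale at 75.5°: h·k = 1.000 × 3.235 = 3.235.
Areal scale at 17.8°: h·k = 1.000 × 0.8508 = 0.8508.
Ratio = 3.235/0.8508 ≈ 3.80.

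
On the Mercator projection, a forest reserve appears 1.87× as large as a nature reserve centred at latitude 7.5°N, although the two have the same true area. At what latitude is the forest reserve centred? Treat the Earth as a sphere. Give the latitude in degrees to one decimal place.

Mercator areal scale is sec²φ, so apparent-area ratio = sec²φ₁ / sec²φ₂ = cos²φ₂ / cos²φ₁.
cos²φ₂ / cos²φ₁ = 1.87  ⇒  cos φ₁ = cos 7.5° / √1.87 = 0.9914/1.367 = 0.7250.
φ₁ = arccos(0.7250) ≈ 43.5°.

43.5°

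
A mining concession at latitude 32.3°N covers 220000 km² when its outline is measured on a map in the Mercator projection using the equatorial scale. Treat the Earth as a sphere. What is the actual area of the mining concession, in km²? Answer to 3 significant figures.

The Mercator projection is conformal; its linear scale factor is the same in every direction and equals sec φ = 1/cos φ.
Areal scale = k² = sec²φ = 1/cos²(32.3°) = 1/0.8453² = 1.400.
True area = apparent / (areal scale) = 220000 / 1.400 ≈ 157000 km².

157000 km²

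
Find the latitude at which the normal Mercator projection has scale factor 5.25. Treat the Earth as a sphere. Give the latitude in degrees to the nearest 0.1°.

Mercator scale is k = sec φ = 1/cos φ.
1/cos φ = 5.25  ⇒  cos φ = 0.1905  ⇒  φ = arccos(0.1905) ≈ 79.0°.

79.0°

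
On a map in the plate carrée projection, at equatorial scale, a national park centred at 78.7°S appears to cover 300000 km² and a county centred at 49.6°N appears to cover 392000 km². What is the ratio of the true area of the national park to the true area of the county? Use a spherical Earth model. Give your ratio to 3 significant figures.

Plate carrée has h = 1 and k = sec φ, giving areal scale sec φ; true area = (apparent area) · cos φ.
True area of national park: 300000 × cos(78.7°) = 300000 × 0.1959 = 58780 km².
True area of county: 392000 × cos(49.6°) = 392000 × 0.6481 = 254100 km².
Ratio = 58780 / 254100 ≈ 0.231.

0.231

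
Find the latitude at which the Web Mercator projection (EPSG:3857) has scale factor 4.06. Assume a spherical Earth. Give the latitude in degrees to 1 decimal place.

75.7°

Mercator scale is k = sec φ = 1/cos φ.
1/cos φ = 4.06  ⇒  cos φ = 0.2463  ⇒  φ = arccos(0.2463) ≈ 75.7°.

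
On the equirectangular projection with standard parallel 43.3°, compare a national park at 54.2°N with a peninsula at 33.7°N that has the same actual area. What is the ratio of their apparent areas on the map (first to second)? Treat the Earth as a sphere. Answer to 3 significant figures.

The equidistant cylindrical projection with φ₀ = 43.3° has h = 1 (meridians true) and k = cos φ₀ / cos φ along parallels.
Areal scale at 54.2°: h·k = 1.000 × 1.244 = 1.244.
Areal scale at 33.7°: h·k = 1.000 × 0.8748 = 0.8748.
Ratio = 1.244/0.8748 ≈ 1.42.

1.42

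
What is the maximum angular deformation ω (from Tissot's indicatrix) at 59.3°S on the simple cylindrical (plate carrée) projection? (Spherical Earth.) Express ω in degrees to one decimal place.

In the plate carrée (x = Rλ, y = Rφ), meridians are true-scale (h = 1) and parallels are stretched by k = sec φ.
At 59.3°: h = 1.000, k = 1.959; principal scales a = 1.959, b = 1.000.
sin(ω/2) = (a − b)/(a + b) = 0.9587/2.959 = 0.3240, so ω = 2 arcsin(0.3240) ≈ 37.8°.

37.8°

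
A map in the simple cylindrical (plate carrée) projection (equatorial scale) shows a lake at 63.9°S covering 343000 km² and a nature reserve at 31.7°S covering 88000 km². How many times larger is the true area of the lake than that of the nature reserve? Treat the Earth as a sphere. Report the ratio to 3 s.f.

On the plate carrée, areal scale = h·k = 1 × sec φ, so true area = apparent × cos φ.
True area of lake: 343000 × cos(63.9°) = 343000 × 0.4399 = 150900 km².
True area of nature reserve: 88000 × cos(31.7°) = 88000 × 0.8508 = 74870 km².
Ratio = 150900 / 74870 ≈ 2.02.

2.02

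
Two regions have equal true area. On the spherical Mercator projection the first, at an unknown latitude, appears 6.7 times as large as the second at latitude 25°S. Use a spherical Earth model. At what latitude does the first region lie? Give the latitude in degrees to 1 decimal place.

Mercator areal scale is sec²φ, so apparent-area ratio = sec²φ₁ / sec²φ₂ = cos²φ₂ / cos²φ₁.
cos²φ₂ / cos²φ₁ = 6.7  ⇒  cos φ₁ = cos 25° / √6.7 = 0.9063/2.588 = 0.3501.
φ₁ = arccos(0.3501) ≈ 69.5°.

69.5°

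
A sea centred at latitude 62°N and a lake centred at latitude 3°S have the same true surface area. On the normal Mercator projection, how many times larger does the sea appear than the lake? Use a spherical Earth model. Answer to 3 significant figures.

4.52

Mercator areal scale is sec²φ.
At 62°: sec²(62°) = 1/0.4695² = 4.537.
At 3°: sec²(3°) = 1/0.9986² = 1.003.
Ratio = 4.537/1.003 = cos²(3°)/cos²(62°) ≈ 4.52.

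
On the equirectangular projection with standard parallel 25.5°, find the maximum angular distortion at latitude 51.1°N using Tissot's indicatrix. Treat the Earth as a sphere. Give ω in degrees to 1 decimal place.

With standard parallel φ₀ = 25.5°, the equirectangular projection gives x = Rλ cos φ₀, y = Rφ, so h = 1 and k = cos 25.5° / cos φ.
At 51.1°: h = 1.000, k = 1.437; principal scales a = 1.437, b = 1.000.
sin(ω/2) = (a − b)/(a + b) = 0.4373/2.437 = 0.1794, so ω = 2 arcsin(0.1794) ≈ 20.7°.

20.7°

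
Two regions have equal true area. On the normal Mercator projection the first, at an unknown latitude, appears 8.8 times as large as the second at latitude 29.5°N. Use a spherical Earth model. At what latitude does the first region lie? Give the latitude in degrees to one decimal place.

72.9°

Mercator areal scale is sec²φ, so apparent-area ratio = sec²φ₁ / sec²φ₂ = cos²φ₂ / cos²φ₁.
cos²φ₂ / cos²φ₁ = 8.8  ⇒  cos φ₁ = cos 29.5° / √8.8 = 0.8704/2.966 = 0.2934.
φ₁ = arccos(0.2934) ≈ 72.9°.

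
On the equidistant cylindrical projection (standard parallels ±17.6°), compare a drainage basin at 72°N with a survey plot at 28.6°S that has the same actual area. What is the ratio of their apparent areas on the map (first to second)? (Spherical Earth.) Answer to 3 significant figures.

In the equirectangular projection with standard parallel φ₀ = 17.6° (x = Rλ cos φ₀, y = Rφ), meridians are true-scale (h = 1) and the parallel scale is k = cos φ₀ / cos φ.
Areal scale at 72°: h·k = 1.000 × 3.085 = 3.085.
Areal scale at 28.6°: h·k = 1.000 × 1.086 = 1.086.
Ratio = 3.085/1.086 ≈ 2.84.

2.84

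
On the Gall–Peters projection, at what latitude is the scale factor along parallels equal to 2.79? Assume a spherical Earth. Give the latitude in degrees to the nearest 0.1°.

75.3°

Gall–Peters is a cylindrical equal-area projection with standard parallels at ±45°. Cylindrical equal-area (φ₀ = 45°): h = cos φ / cos 45° along meridians, k = cos 45° / cos φ along parallels; h·k = 1.
k = cos φ₀ / cos φ = 2.79  ⇒  cos φ = cos 45° / 2.79 = 0.2534.
φ = arccos(0.2534) ≈ 75.3°.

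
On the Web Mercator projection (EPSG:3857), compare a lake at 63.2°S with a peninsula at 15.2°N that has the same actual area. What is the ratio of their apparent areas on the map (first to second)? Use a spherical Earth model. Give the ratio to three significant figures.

4.58

Mercator areal scale is sec²φ.
At 63.2°: sec²(63.2°) = 1/0.4509² = 4.919.
At 15.2°: sec²(15.2°) = 1/0.9650² = 1.074.
Ratio = 4.919/1.074 = cos²(15.2°)/cos²(63.2°) ≈ 4.58.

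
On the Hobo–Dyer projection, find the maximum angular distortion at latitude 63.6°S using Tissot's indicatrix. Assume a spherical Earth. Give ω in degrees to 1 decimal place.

62.9°

The Hobo–Dyer projection is cylindrical equal-area with φ₀ = 37.5°. A cylindrical equal-area projection with standard parallel φ₀ has meridian scale h = cos φ / cos φ₀ and parallel scale k = cos φ₀ / cos φ (so areas are preserved, h·k = 1).
At 63.6°: h = 0.5605, k = 1.784; principal scales a = 1.784, b = 0.5605.
sin(ω/2) = (a − b)/(a + b) = 1.224/2.345 = 0.5219, so ω = 2 arcsin(0.5219) ≈ 62.9°.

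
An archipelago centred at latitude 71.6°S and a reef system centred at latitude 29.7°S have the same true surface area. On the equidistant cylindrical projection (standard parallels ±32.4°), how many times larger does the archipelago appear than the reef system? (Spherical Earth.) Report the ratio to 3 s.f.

With standard parallel φ₀ = 32.4°, the equirectangular projection gives x = Rλ cos φ₀, y = Rφ, so h = 1 and k = cos 32.4° / cos φ.
Areal scale at 71.6°: h·k = 1.000 × 2.675 = 2.675.
Areal scale at 29.7°: h·k = 1.000 × 0.9720 = 0.9720.
Ratio = 2.675/0.9720 ≈ 2.75.

2.75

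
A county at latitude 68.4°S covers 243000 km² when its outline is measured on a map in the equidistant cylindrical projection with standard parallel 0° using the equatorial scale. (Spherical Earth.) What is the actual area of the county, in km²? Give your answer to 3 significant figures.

89500 km²

In the plate carrée (x = Rλ, y = Rφ), meridians are true-scale (h = 1) and parallels are stretched by k = sec φ.
Areal scale = h·k = 1 × sec φ; at 68.4°, h = 1.000, k = 2.716, so h·k = 2.716.
True area = apparent / (areal scale) = 243000 / 2.716 ≈ 89500 km².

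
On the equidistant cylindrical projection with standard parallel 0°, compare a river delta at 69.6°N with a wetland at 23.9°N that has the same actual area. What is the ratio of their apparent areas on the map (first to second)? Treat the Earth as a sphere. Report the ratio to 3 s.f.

2.62

For the equirectangular projection with φ₀ = 0 (plate carrée), h = 1 along meridians and k = sec φ along parallels.
Areal scale at 69.6°: h·k = 1.000 × 2.869 = 2.869.
Areal scale at 23.9°: h·k = 1.000 × 1.094 = 1.094.
Ratio = 2.869/1.094 ≈ 2.62.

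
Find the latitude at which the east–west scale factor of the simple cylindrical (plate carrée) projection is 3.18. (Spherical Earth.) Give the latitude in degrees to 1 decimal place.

71.7°

Plate carrée: h = 1, k = sec φ along parallels.
sec φ = 3.18  ⇒  cos φ = 0.3145  ⇒  φ ≈ 71.7°.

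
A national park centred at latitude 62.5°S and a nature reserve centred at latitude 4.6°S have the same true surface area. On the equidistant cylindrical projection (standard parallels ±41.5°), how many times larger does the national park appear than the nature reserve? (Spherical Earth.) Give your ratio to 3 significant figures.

2.16

The equidistant cylindrical projection with φ₀ = 41.5° has h = 1 (meridians true) and k = cos φ₀ / cos φ along parallels.
Areal scale at 62.5°: h·k = 1.000 × 1.622 = 1.622.
Areal scale at 4.6°: h·k = 1.000 × 0.7514 = 0.7514.
Ratio = 1.622/0.7514 ≈ 2.16.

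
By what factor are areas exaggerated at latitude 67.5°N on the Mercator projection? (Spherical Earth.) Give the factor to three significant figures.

6.83

The Mercator projection is conformal; its linear scale factor is the same in every direction and equals sec φ = 1/cos φ.
Areal scale = k² = sec²φ = 1/cos²(67.5°) = 1/0.3827² = 6.828.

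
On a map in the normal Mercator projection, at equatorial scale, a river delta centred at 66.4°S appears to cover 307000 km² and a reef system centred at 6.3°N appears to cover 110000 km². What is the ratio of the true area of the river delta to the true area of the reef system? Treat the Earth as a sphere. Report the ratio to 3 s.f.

0.453

On Mercator the areal scale is sec²φ, so true area = apparent × cos²φ.
True area of river delta: 307000 × cos²(66.4°) = 307000 × 0.1603 = 49210 km².
True area of reef system: 110000 × cos²(6.3°) = 110000 × 0.9880 = 108700 km².
Ratio = 49210 / 108700 ≈ 0.453.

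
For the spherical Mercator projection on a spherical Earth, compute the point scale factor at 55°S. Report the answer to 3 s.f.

1.74

The Mercator projection is conformal; its linear scale factor is the same in every direction and equals sec φ = 1/cos φ.
k = 1/cos 55° = 1/0.5736 = 1.743.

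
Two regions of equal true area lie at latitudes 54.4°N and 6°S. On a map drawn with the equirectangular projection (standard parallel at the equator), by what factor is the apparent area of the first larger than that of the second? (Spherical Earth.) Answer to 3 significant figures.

For the equirectangular projection with φ₀ = 0 (plate carrée), h = 1 along meridians and k = sec φ along parallels.
Areal scale at 54.4°: h·k = 1.000 × 1.718 = 1.718.
Areal scale at 6°: h·k = 1.000 × 1.006 = 1.006.
Ratio = 1.718/1.006 ≈ 1.71.

1.71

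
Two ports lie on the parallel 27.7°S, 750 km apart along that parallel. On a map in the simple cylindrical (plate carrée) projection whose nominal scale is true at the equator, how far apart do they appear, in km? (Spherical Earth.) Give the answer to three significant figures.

Plate carrée maps x = Rλ, y = Rφ. The meridian scale is h = 1 and the parallel scale is k = 1/cos φ = sec φ.
Along the parallel, k = sec 27.7° = 1/0.8854 = 1.129.
Map distance = 750 × 1.129 ≈ 847 km.

847 km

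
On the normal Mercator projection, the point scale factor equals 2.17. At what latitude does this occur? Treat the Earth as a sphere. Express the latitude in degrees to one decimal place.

62.6°

Mercator scale is k = sec φ = 1/cos φ.
1/cos φ = 2.17  ⇒  cos φ = 0.4608  ⇒  φ = arccos(0.4608) ≈ 62.6°.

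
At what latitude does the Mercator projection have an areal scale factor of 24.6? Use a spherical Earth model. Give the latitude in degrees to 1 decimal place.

78.4°

Mercator areal scale is sec²φ.
sec²φ = 24.6  ⇒  cos²φ = 0.04065  ⇒  cos φ = 0.2016.
φ = arccos(0.2016) ≈ 78.4°.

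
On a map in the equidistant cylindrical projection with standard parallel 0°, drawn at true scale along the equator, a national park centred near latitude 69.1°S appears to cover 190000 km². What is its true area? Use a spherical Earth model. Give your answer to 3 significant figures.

In the plate carrée (x = Rλ, y = Rφ), meridians are true-scale (h = 1) and parallels are stretched by k = sec φ.
Areal scale = h·k = 1 × sec φ; at 69.1°, h = 1.000, k = 2.803, so h·k = 2.803.
True area = apparent / (areal scale) = 190000 / 2.803 ≈ 67800 km².

67800 km²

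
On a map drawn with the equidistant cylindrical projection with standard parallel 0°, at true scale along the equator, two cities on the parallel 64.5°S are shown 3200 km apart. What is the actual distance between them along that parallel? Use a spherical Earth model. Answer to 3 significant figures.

1380 km

Plate carrée maps x = Rλ, y = Rφ. The meridian scale is h = 1 and the parallel scale is k = 1/cos φ = sec φ.
Along the parallel at 64.5°, map distances are exaggerated by k = sec 64.5° = 2.323.
True distance = 3200 / 2.323 = 3200 × cos 64.5° ≈ 1380 km.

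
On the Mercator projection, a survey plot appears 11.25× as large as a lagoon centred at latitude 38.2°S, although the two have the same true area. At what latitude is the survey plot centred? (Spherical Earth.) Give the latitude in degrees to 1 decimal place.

On Mercator, (apparent₁)/(apparent₂) = sec²φ₁ / sec²φ₂ when true areas are equal.
cos²φ₂ / cos²φ₁ = 11.25  ⇒  cos φ₁ = cos 38.2° / √11.25 = 0.7859/3.354 = 0.2343.
φ₁ = arccos(0.2343) ≈ 76.4°.

76.4°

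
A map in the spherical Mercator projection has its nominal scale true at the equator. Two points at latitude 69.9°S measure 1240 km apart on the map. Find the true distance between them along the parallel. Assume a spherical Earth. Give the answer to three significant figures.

Mercator is conformal, so the point scale is isotropic: h = k = sec φ = 1/cos φ.
Along the parallel at 69.9°, map distances are exaggerated by k = sec 69.9° = 2.910.
True distance = 1240 / 2.910 = 1240 × cos 69.9° ≈ 426 km.

426 km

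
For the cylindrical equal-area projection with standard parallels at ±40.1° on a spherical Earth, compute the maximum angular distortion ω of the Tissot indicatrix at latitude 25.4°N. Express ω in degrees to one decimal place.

19.0°

Cylindrical equal-area (φ₀ = 40.1°): h = cos φ / cos 40.1° along meridians, k = cos 40.1° / cos φ along parallels; h·k = 1.
At 25.4°: h = 1.181, k = 0.8468; principal scales a = 1.181, b = 0.8468.
sin(ω/2) = (a − b)/(a + b) = 0.3342/2.028 = 0.1648, so ω = 2 arcsin(0.1648) ≈ 19.0°.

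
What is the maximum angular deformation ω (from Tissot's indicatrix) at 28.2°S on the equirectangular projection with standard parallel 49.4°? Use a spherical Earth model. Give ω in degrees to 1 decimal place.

17.3°

With standard parallel φ₀ = 49.4°, the equirectangular projection gives x = Rλ cos φ₀, y = Rφ, so h = 1 and k = cos 49.4° / cos φ.
At 28.2°: h = 1.000, k = 0.7384; principal scales a = 1.000, b = 0.7384.
sin(ω/2) = (a − b)/(a + b) = 0.2616/1.738 = 0.1505, so ω = 2 arcsin(0.1505) ≈ 17.3°.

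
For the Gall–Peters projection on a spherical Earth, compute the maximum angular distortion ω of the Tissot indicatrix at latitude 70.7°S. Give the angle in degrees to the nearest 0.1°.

79.8°

Gall–Peters is a cylindrical equal-area projection with standard parallels at ±45°. A cylindrical equal-area projection with standard parallel φ₀ has meridian scale h = cos φ / cos φ₀ and parallel scale k = cos φ₀ / cos φ (so areas are preserved, h·k = 1).
At 70.7°: h = 0.4674, k = 2.139; principal scales a = 2.139, b = 0.4674.
sin(ω/2) = (a − b)/(a + b) = 1.672/2.607 = 0.6414, so ω = 2 arcsin(0.6414) ≈ 79.8°.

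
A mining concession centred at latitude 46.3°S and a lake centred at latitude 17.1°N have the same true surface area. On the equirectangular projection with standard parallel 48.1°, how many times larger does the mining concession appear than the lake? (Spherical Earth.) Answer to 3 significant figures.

1.38

In the equirectangular projection with standard parallel φ₀ = 48.1° (x = Rλ cos φ₀, y = Rφ), meridians are true-scale (h = 1) and the parallel scale is k = cos φ₀ / cos φ.
Areal scale at 46.3°: h·k = 1.000 × 0.9666 = 0.9666.
Areal scale at 17.1°: h·k = 1.000 × 0.6987 = 0.6987.
Ratio = 0.9666/0.6987 ≈ 1.38.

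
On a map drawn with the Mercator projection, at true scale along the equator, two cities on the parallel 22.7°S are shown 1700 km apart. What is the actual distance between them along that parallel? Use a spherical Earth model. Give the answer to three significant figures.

Mercator is conformal, so the point scale is isotropic: h = k = sec φ = 1/cos φ.
Along the parallel at 22.7°, map distances are exaggerated by k = sec 22.7° = 1.084.
True distance = 1700 / 1.084 = 1700 × cos 22.7° ≈ 1570 km.

1570 km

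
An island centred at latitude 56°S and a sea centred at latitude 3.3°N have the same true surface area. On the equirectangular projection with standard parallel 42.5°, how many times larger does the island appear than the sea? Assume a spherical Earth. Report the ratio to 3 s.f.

With standard parallel φ₀ = 42.5°, the equirectangular projection gives x = Rλ cos φ₀, y = Rφ, so h = 1 and k = cos 42.5° / cos φ.
Areal scale at 56°: h·k = 1.000 × 1.318 = 1.318.
Areal scale at 3.3°: h·k = 1.000 × 0.7385 = 0.7385.
Ratio = 1.318/0.7385 ≈ 1.79.

1.79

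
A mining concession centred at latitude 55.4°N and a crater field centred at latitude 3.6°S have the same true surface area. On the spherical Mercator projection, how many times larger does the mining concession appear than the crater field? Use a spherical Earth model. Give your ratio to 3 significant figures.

3.09

Mercator areal scale is sec²φ.
At 55.4°: sec²(55.4°) = 1/0.5678² = 3.101.
At 3.6°: sec²(3.6°) = 1/0.9980² = 1.004.
Ratio = 3.101/1.004 = cos²(3.6°)/cos²(55.4°) ≈ 3.09.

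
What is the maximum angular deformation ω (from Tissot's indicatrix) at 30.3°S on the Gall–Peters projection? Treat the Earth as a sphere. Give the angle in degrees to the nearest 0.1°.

The Gall–Peters projection is cylindrical equal-area with φ₀ = 45°. Cylindrical equal-area (φ₀ = 45°): h = cos φ / cos 45° along meridians, k = cos 45° / cos φ along parallels; h·k = 1.
At 30.3°: h = 1.221, k = 0.8190; principal scales a = 1.221, b = 0.8190.
sin(ω/2) = (a − b)/(a + b) = 0.4020/2.040 = 0.1971, so ω = 2 arcsin(0.1971) ≈ 22.7°.

22.7°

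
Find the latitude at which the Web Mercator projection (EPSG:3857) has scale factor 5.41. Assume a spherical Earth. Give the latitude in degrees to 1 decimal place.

Mercator scale is k = sec φ = 1/cos φ.
1/cos φ = 5.41  ⇒  cos φ = 0.1848  ⇒  φ = arccos(0.1848) ≈ 79.3°.

79.3°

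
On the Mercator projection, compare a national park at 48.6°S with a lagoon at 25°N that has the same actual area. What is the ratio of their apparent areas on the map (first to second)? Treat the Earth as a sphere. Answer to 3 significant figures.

On Mercator, area is exaggerated by sec²φ = 1/cos²φ.
At 48.6°: sec²(48.6°) = 1/0.6613² = 2.287.
At 25°: sec²(25°) = 1/0.9063² = 1.217.
Ratio = 2.287/1.217 = cos²(25°)/cos²(48.6°) ≈ 1.88.

1.88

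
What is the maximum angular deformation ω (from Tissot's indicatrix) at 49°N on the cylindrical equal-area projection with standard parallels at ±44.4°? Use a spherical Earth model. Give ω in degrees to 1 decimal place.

9.8°

Cylindrical equal-area (φ₀ = 44.4°): h = cos φ / cos 44.4° along meridians, k = cos 44.4° / cos φ along parallels; h·k = 1.
At 49°: h = 0.9182, k = 1.089; principal scales a = 1.089, b = 0.9182.
sin(ω/2) = (a − b)/(a + b) = 0.1708/2.007 = 0.08509, so ω = 2 arcsin(0.08509) ≈ 9.8°.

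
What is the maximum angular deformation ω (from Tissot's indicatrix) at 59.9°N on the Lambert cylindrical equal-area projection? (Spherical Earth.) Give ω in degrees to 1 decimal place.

73.5°

The Lambert cylindrical equal-area projection is the cylindrical equal-area projection with its standard parallel at the equator (φ₀ = 0). A cylindrical equal-area projection with standard parallel φ₀ has meridian scale h = cos φ / cos φ₀ and parallel scale k = cos φ₀ / cos φ (so areas are preserved, h·k = 1).
At 59.9°: h = 0.5015, k = 1.994; principal scales a = 1.994, b = 0.5015.
sin(ω/2) = (a − b)/(a + b) = 1.492/2.495 = 0.5981, so ω = 2 arcsin(0.5981) ≈ 73.5°.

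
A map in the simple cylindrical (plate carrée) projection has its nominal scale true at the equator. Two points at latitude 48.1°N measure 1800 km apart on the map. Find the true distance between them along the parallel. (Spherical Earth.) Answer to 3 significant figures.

1200 km

For the equirectangular projection with φ₀ = 0 (plate carrée), h = 1 along meridians and k = sec φ along parallels.
Along the parallel at 48.1°, map distances are exaggerated by k = sec 48.1° = 1.497.
True distance = 1800 / 1.497 = 1800 × cos 48.1° ≈ 1200 km.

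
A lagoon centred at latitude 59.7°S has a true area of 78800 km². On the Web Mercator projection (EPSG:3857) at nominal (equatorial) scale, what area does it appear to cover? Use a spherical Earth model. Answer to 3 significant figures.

310000 km²

Mercator is conformal, so the point scale is isotropic: h = k = sec φ = 1/cos φ.
Areal scale = k² = sec²φ = 1/cos²(59.7°) = 1/0.5045² = 3.929.
Apparent area = 78800 × 3.929 ≈ 310000 km².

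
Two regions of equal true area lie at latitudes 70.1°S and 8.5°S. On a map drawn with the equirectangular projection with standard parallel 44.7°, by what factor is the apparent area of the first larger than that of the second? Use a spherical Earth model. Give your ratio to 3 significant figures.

The equidistant cylindrical projection with φ₀ = 44.7° has h = 1 (meridians true) and k = cos φ₀ / cos φ along parallels.
Areal scale at 70.1°: h·k = 1.000 × 2.088 = 2.088.
Areal scale at 8.5°: h·k = 1.000 × 0.7187 = 0.7187.
Ratio = 2.088/0.7187 ≈ 2.91.

2.91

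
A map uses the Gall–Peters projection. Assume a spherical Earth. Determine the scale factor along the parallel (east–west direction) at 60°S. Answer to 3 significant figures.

1.41

Gall–Peters is a cylindrical equal-area projection with standard parallels at ±45°. Cylindrical equal-area (φ₀ = 45°): h = cos φ / cos 45° along meridians, k = cos 45° / cos φ along parallels; h·k = 1.
k = cos 45° / cos 60° = 0.7071/0.5000 = 1.414.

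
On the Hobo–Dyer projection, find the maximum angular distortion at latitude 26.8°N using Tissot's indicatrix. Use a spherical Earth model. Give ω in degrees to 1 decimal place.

13.5°

Hobo–Dyer is a cylindrical equal-area projection with standard parallels at ±37.5°. For cylindrical equal-area with standard parallel φ₀, h = cos φ / cos φ₀ and k = cos φ₀ / cos φ, so h·k = 1.
At 26.8°: h = 1.125, k = 0.8888; principal scales a = 1.125, b = 0.8888.
sin(ω/2) = (a − b)/(a + b) = 0.2363/2.014 = 0.1173, so ω = 2 arcsin(0.1173) ≈ 13.5°.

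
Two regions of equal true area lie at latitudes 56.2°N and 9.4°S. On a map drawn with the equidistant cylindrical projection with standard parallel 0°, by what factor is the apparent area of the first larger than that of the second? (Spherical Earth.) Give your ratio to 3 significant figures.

1.77

Plate carrée maps x = Rλ, y = Rφ. The meridian scale is h = 1 and the parallel scale is k = 1/cos φ = sec φ.
Areal scale at 56.2°: h·k = 1.000 × 1.798 = 1.798.
Areal scale at 9.4°: h·k = 1.000 × 1.014 = 1.014.
Ratio = 1.798/1.014 ≈ 1.77.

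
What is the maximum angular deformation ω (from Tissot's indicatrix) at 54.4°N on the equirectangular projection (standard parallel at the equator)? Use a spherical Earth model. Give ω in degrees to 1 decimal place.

30.6°

For the equirectangular projection with φ₀ = 0 (plate carrée), h = 1 along meridians and k = sec φ along parallels.
At 54.4°: h = 1.000, k = 1.718; principal scales a = 1.718, b = 1.000.
sin(ω/2) = (a − b)/(a + b) = 0.7179/2.718 = 0.2641, so ω = 2 arcsin(0.2641) ≈ 30.6°.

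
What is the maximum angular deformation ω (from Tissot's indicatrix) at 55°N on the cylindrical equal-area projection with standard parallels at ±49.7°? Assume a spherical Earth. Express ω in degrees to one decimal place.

A cylindrical equal-area projection with standard parallel φ₀ has meridian scale h = cos φ / cos φ₀ and parallel scale k = cos φ₀ / cos φ (so areas are preserved, h·k = 1).
At 55°: h = 0.8868, k = 1.128; principal scales a = 1.128, b = 0.8868.
sin(ω/2) = (a − b)/(a + b) = 0.2408/2.014 = 0.1196, so ω = 2 arcsin(0.1196) ≈ 13.7°.

13.7°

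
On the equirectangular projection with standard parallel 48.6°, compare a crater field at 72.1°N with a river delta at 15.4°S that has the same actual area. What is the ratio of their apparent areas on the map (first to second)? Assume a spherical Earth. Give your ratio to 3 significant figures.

The equidistant cylindrical projection with φ₀ = 48.6° has h = 1 (meridians true) and k = cos φ₀ / cos φ along parallels.
Areal scale at 72.1°: h·k = 1.000 × 2.152 = 2.152.
Areal scale at 15.4°: h·k = 1.000 × 0.6859 = 0.6859.
Ratio = 2.152/0.6859 ≈ 3.14.

3.14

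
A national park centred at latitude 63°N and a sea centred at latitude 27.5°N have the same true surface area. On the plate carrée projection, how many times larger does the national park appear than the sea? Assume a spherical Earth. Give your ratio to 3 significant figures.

1.95

In the plate carrée (x = Rλ, y = Rφ), meridians are true-scale (h = 1) and parallels are stretched by k = sec φ.
Areal scale at 63°: h·k = 1.000 × 2.203 = 2.203.
Areal scale at 27.5°: h·k = 1.000 × 1.127 = 1.127.
Ratio = 2.203/1.127 ≈ 1.95.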